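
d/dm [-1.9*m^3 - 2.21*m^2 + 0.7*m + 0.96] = -5.7*m^2 - 4.42*m + 0.7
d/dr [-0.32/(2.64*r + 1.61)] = 0.8448/(2.64*r + 1.61)^2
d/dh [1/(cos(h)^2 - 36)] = 2*sin(h)*cos(h)/(cos(h)^2 - 36)^2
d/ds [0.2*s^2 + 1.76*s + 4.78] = 0.4*s + 1.76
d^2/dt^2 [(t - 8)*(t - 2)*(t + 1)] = 6*t - 18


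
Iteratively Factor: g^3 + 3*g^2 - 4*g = (g + 4)*(g^2 - g) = (g - 1)*(g + 4)*(g)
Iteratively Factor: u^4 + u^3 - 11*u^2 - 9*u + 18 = (u + 2)*(u^3 - u^2 - 9*u + 9) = (u + 2)*(u + 3)*(u^2 - 4*u + 3) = (u - 1)*(u + 2)*(u + 3)*(u - 3)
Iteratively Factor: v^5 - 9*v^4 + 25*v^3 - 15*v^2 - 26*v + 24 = (v - 1)*(v^4 - 8*v^3 + 17*v^2 + 2*v - 24) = (v - 4)*(v - 1)*(v^3 - 4*v^2 + v + 6) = (v - 4)*(v - 3)*(v - 1)*(v^2 - v - 2) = (v - 4)*(v - 3)*(v - 2)*(v - 1)*(v + 1)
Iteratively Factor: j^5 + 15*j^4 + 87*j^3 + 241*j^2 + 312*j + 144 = (j + 3)*(j^4 + 12*j^3 + 51*j^2 + 88*j + 48) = (j + 3)*(j + 4)*(j^3 + 8*j^2 + 19*j + 12) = (j + 3)^2*(j + 4)*(j^2 + 5*j + 4) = (j + 1)*(j + 3)^2*(j + 4)*(j + 4)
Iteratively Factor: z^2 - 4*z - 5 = (z + 1)*(z - 5)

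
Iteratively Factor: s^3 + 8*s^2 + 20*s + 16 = (s + 4)*(s^2 + 4*s + 4) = (s + 2)*(s + 4)*(s + 2)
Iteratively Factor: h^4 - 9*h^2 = (h - 3)*(h^3 + 3*h^2) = h*(h - 3)*(h^2 + 3*h) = h^2*(h - 3)*(h + 3)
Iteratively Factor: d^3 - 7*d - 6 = (d - 3)*(d^2 + 3*d + 2) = (d - 3)*(d + 1)*(d + 2)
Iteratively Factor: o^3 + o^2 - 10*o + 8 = (o + 4)*(o^2 - 3*o + 2) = (o - 1)*(o + 4)*(o - 2)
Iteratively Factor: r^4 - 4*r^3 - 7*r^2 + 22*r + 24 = (r - 4)*(r^3 - 7*r - 6) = (r - 4)*(r + 2)*(r^2 - 2*r - 3) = (r - 4)*(r - 3)*(r + 2)*(r + 1)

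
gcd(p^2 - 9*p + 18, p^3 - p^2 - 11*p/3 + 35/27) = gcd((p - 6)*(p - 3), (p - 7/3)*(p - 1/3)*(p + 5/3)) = 1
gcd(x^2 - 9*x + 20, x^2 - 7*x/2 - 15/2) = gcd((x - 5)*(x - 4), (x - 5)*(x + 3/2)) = x - 5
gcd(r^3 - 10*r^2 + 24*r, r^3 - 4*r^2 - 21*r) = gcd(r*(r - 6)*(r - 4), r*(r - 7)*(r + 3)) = r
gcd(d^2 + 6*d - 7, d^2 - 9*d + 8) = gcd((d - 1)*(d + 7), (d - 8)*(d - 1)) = d - 1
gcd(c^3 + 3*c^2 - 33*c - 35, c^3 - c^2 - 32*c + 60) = c - 5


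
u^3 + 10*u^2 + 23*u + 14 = (u + 1)*(u + 2)*(u + 7)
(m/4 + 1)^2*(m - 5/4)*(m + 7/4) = m^4/16 + 17*m^3/32 + 285*m^2/256 - 19*m/32 - 35/16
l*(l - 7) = l^2 - 7*l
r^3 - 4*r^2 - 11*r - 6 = (r - 6)*(r + 1)^2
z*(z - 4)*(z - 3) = z^3 - 7*z^2 + 12*z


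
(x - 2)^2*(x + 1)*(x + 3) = x^4 - 9*x^2 + 4*x + 12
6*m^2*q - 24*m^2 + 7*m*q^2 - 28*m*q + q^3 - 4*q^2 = (m + q)*(6*m + q)*(q - 4)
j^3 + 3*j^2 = j^2*(j + 3)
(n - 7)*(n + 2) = n^2 - 5*n - 14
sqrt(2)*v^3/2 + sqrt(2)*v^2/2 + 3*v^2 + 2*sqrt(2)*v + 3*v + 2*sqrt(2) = (v + 1)*(v + 2*sqrt(2))*(sqrt(2)*v/2 + 1)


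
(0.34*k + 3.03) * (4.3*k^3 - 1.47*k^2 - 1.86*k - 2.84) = 1.462*k^4 + 12.5292*k^3 - 5.0865*k^2 - 6.6014*k - 8.6052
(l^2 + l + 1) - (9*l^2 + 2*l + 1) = -8*l^2 - l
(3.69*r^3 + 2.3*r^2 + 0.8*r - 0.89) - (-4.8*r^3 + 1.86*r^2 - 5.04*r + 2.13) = 8.49*r^3 + 0.44*r^2 + 5.84*r - 3.02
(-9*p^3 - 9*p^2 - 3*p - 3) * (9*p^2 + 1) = -81*p^5 - 81*p^4 - 36*p^3 - 36*p^2 - 3*p - 3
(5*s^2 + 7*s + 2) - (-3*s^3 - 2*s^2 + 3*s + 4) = 3*s^3 + 7*s^2 + 4*s - 2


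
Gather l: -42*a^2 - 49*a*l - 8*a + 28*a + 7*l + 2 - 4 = -42*a^2 + 20*a + l*(7 - 49*a) - 2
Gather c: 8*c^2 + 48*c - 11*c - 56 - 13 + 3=8*c^2 + 37*c - 66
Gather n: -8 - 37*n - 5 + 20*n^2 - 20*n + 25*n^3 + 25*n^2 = 25*n^3 + 45*n^2 - 57*n - 13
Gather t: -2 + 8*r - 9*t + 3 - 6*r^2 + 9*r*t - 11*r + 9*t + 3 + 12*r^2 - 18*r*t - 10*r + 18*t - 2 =6*r^2 - 13*r + t*(18 - 9*r) + 2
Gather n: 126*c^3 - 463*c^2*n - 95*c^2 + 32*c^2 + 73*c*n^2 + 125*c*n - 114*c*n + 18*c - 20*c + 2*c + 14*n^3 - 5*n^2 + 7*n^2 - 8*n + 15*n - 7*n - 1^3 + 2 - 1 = 126*c^3 - 63*c^2 + 14*n^3 + n^2*(73*c + 2) + n*(-463*c^2 + 11*c)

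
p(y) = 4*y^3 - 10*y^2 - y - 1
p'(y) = 12*y^2 - 20*y - 1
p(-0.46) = -3.05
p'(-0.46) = 10.74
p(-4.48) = -556.89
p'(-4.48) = 329.44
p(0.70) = -5.23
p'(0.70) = -9.12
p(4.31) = 129.18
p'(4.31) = 135.71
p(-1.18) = -20.32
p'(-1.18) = 39.31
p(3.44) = 40.05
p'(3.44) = 72.20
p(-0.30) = -1.71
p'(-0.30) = 6.08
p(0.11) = -1.23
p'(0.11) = -3.05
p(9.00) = 2096.00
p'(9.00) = 791.00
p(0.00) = -1.00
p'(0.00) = -1.00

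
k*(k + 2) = k^2 + 2*k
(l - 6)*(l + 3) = l^2 - 3*l - 18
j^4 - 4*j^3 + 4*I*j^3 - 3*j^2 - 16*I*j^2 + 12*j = j*(j - 4)*(j + I)*(j + 3*I)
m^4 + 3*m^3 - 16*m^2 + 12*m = m*(m - 2)*(m - 1)*(m + 6)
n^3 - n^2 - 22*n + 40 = (n - 4)*(n - 2)*(n + 5)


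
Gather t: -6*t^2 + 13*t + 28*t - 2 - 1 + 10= -6*t^2 + 41*t + 7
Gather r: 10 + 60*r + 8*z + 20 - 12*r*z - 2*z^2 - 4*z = r*(60 - 12*z) - 2*z^2 + 4*z + 30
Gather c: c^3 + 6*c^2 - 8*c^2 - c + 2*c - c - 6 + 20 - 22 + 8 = c^3 - 2*c^2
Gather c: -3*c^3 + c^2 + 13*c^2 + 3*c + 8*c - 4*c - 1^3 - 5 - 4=-3*c^3 + 14*c^2 + 7*c - 10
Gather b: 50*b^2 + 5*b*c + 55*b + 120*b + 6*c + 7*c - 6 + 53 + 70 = 50*b^2 + b*(5*c + 175) + 13*c + 117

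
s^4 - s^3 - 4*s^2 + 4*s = s*(s - 2)*(s - 1)*(s + 2)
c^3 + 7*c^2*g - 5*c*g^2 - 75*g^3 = (c - 3*g)*(c + 5*g)^2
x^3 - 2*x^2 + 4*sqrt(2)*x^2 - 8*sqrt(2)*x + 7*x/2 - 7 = (x - 2)*(x + sqrt(2)/2)*(x + 7*sqrt(2)/2)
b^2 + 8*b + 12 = (b + 2)*(b + 6)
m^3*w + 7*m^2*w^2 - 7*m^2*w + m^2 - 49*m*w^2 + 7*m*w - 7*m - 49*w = (m - 7)*(m + 7*w)*(m*w + 1)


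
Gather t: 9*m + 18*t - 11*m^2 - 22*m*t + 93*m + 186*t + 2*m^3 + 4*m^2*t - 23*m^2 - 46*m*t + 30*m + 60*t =2*m^3 - 34*m^2 + 132*m + t*(4*m^2 - 68*m + 264)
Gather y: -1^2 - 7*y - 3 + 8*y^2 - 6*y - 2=8*y^2 - 13*y - 6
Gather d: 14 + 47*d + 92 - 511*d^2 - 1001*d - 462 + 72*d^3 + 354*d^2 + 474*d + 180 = 72*d^3 - 157*d^2 - 480*d - 176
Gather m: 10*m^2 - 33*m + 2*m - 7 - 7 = 10*m^2 - 31*m - 14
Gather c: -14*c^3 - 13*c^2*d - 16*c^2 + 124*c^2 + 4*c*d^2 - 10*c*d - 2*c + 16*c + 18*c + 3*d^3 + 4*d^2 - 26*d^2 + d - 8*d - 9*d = -14*c^3 + c^2*(108 - 13*d) + c*(4*d^2 - 10*d + 32) + 3*d^3 - 22*d^2 - 16*d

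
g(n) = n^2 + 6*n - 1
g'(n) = 2*n + 6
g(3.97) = 38.58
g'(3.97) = 13.94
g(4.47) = 45.80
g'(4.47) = 14.94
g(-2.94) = -10.00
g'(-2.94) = 0.12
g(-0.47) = -3.60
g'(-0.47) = 5.06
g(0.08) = -0.51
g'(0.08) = 6.16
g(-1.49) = -7.72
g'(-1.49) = 3.02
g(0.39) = 1.49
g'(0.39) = 6.78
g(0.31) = 0.96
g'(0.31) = 6.62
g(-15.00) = 134.00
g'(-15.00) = -24.00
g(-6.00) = -1.00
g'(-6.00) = -6.00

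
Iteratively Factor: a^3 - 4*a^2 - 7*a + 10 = (a - 1)*(a^2 - 3*a - 10) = (a - 1)*(a + 2)*(a - 5)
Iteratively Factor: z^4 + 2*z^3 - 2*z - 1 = (z - 1)*(z^3 + 3*z^2 + 3*z + 1) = (z - 1)*(z + 1)*(z^2 + 2*z + 1) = (z - 1)*(z + 1)^2*(z + 1)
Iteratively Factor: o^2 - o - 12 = (o + 3)*(o - 4)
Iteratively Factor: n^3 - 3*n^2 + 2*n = (n)*(n^2 - 3*n + 2) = n*(n - 2)*(n - 1)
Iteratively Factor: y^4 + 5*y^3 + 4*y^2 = (y)*(y^3 + 5*y^2 + 4*y) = y^2*(y^2 + 5*y + 4) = y^2*(y + 1)*(y + 4)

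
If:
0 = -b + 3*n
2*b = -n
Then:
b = 0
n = 0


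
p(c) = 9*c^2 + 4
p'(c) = 18*c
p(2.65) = 67.20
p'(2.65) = 47.70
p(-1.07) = 14.30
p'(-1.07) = -19.26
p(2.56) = 62.98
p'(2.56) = 46.08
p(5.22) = 249.24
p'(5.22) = 93.96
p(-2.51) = 60.70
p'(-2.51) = -45.18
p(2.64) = 66.73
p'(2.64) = 47.52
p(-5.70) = 296.41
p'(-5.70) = -102.60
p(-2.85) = 77.10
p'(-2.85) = -51.30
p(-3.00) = 85.00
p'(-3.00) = -54.00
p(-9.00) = 733.00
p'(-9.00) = -162.00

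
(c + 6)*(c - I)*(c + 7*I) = c^3 + 6*c^2 + 6*I*c^2 + 7*c + 36*I*c + 42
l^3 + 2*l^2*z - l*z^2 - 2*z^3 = (l - z)*(l + z)*(l + 2*z)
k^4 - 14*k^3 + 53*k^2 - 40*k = k*(k - 8)*(k - 5)*(k - 1)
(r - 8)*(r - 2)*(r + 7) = r^3 - 3*r^2 - 54*r + 112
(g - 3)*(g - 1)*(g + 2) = g^3 - 2*g^2 - 5*g + 6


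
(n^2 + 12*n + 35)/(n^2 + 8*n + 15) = (n + 7)/(n + 3)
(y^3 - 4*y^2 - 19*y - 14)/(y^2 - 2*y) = (y^3 - 4*y^2 - 19*y - 14)/(y*(y - 2))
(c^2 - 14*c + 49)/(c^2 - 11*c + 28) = (c - 7)/(c - 4)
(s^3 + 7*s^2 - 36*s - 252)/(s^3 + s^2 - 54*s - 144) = (s^2 + s - 42)/(s^2 - 5*s - 24)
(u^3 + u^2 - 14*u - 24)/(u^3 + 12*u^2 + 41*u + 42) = (u - 4)/(u + 7)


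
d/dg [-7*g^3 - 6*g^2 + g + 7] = -21*g^2 - 12*g + 1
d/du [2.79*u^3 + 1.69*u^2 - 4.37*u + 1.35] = 8.37*u^2 + 3.38*u - 4.37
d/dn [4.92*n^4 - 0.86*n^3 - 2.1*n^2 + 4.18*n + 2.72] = 19.68*n^3 - 2.58*n^2 - 4.2*n + 4.18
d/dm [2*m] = 2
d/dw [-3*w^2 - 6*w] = -6*w - 6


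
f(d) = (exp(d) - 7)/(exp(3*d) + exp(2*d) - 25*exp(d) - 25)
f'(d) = (exp(d) - 7)*(-3*exp(3*d) - 2*exp(2*d) + 25*exp(d))/(exp(3*d) + exp(2*d) - 25*exp(d) - 25)^2 + exp(d)/(exp(3*d) + exp(2*d) - 25*exp(d) - 25) = (-(exp(d) - 7)*(3*exp(2*d) + 2*exp(d) - 25) + exp(3*d) + exp(2*d) - 25*exp(d) - 25)*exp(d)/(exp(3*d) + exp(2*d) - 25*exp(d) - 25)^2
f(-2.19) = 0.25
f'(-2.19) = -0.03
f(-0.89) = 0.19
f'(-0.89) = -0.06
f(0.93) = 0.07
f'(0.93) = -0.04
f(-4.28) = 0.28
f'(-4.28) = -0.00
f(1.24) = 0.06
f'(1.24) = 0.00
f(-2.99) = 0.26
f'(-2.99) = -0.01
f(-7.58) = 0.28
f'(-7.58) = -0.00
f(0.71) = 0.08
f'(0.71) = -0.05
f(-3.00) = 0.26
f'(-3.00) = -0.01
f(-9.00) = 0.28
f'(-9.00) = 0.00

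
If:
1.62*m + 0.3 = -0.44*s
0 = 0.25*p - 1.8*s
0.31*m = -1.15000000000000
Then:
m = -3.71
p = 93.43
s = 12.98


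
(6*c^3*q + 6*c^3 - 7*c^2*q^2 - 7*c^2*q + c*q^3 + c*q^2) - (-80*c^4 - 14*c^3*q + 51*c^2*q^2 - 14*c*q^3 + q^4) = 80*c^4 + 20*c^3*q + 6*c^3 - 58*c^2*q^2 - 7*c^2*q + 15*c*q^3 + c*q^2 - q^4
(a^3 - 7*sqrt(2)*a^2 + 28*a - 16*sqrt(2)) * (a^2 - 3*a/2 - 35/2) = a^5 - 7*sqrt(2)*a^4 - 3*a^4/2 + 21*a^3/2 + 21*sqrt(2)*a^3/2 - 42*a^2 + 213*sqrt(2)*a^2/2 - 490*a + 24*sqrt(2)*a + 280*sqrt(2)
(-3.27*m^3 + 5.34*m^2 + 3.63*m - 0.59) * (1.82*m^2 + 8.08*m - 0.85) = -5.9514*m^5 - 16.7028*m^4 + 52.5333*m^3 + 23.7176*m^2 - 7.8527*m + 0.5015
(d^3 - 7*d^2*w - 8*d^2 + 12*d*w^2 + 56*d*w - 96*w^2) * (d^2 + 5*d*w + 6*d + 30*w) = d^5 - 2*d^4*w - 2*d^4 - 23*d^3*w^2 + 4*d^3*w - 48*d^3 + 60*d^2*w^3 + 46*d^2*w^2 + 96*d^2*w - 120*d*w^3 + 1104*d*w^2 - 2880*w^3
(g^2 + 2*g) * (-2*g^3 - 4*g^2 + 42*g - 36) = -2*g^5 - 8*g^4 + 34*g^3 + 48*g^2 - 72*g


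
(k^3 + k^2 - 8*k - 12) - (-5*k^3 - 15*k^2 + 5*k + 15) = 6*k^3 + 16*k^2 - 13*k - 27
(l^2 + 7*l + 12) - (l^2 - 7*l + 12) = 14*l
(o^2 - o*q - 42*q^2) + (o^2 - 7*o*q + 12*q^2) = 2*o^2 - 8*o*q - 30*q^2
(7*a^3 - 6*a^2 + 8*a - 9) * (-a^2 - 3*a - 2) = -7*a^5 - 15*a^4 - 4*a^3 - 3*a^2 + 11*a + 18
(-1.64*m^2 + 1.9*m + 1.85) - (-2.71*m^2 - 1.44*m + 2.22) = 1.07*m^2 + 3.34*m - 0.37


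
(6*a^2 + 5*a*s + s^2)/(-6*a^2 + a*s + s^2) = (2*a + s)/(-2*a + s)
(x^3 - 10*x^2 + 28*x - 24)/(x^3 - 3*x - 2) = (x^2 - 8*x + 12)/(x^2 + 2*x + 1)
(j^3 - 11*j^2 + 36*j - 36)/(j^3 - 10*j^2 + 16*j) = (j^2 - 9*j + 18)/(j*(j - 8))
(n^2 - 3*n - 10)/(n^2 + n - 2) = (n - 5)/(n - 1)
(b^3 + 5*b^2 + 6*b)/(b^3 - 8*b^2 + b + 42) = b*(b + 3)/(b^2 - 10*b + 21)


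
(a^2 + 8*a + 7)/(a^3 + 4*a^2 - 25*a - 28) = 1/(a - 4)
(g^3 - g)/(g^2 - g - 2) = g*(g - 1)/(g - 2)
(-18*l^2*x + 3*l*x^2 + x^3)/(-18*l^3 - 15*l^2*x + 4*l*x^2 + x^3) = x/(l + x)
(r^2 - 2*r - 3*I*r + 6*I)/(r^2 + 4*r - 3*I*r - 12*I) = (r - 2)/(r + 4)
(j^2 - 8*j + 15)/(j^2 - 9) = (j - 5)/(j + 3)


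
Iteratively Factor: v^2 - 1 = (v - 1)*(v + 1)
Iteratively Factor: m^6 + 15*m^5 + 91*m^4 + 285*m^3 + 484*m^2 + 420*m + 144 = (m + 1)*(m^5 + 14*m^4 + 77*m^3 + 208*m^2 + 276*m + 144) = (m + 1)*(m + 2)*(m^4 + 12*m^3 + 53*m^2 + 102*m + 72) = (m + 1)*(m + 2)*(m + 3)*(m^3 + 9*m^2 + 26*m + 24) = (m + 1)*(m + 2)*(m + 3)*(m + 4)*(m^2 + 5*m + 6) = (m + 1)*(m + 2)*(m + 3)^2*(m + 4)*(m + 2)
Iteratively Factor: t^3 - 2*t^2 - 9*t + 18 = (t + 3)*(t^2 - 5*t + 6) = (t - 3)*(t + 3)*(t - 2)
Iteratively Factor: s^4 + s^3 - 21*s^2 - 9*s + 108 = (s + 4)*(s^3 - 3*s^2 - 9*s + 27) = (s - 3)*(s + 4)*(s^2 - 9) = (s - 3)^2*(s + 4)*(s + 3)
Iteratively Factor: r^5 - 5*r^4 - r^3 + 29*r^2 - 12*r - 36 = (r - 2)*(r^4 - 3*r^3 - 7*r^2 + 15*r + 18) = (r - 3)*(r - 2)*(r^3 - 7*r - 6) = (r - 3)*(r - 2)*(r + 2)*(r^2 - 2*r - 3) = (r - 3)^2*(r - 2)*(r + 2)*(r + 1)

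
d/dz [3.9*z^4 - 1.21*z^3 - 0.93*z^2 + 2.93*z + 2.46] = 15.6*z^3 - 3.63*z^2 - 1.86*z + 2.93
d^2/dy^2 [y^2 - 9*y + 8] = 2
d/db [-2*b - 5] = -2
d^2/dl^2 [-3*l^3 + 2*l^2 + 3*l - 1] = 4 - 18*l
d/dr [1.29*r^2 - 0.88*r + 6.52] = 2.58*r - 0.88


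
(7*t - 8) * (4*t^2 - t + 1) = 28*t^3 - 39*t^2 + 15*t - 8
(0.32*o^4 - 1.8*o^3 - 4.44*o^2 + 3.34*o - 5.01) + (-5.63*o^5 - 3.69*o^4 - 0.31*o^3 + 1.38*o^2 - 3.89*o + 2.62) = -5.63*o^5 - 3.37*o^4 - 2.11*o^3 - 3.06*o^2 - 0.55*o - 2.39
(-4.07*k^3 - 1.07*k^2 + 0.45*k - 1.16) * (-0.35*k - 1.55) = 1.4245*k^4 + 6.683*k^3 + 1.501*k^2 - 0.2915*k + 1.798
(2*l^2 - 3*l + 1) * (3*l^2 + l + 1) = 6*l^4 - 7*l^3 + 2*l^2 - 2*l + 1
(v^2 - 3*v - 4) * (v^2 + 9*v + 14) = v^4 + 6*v^3 - 17*v^2 - 78*v - 56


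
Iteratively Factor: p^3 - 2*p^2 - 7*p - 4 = (p - 4)*(p^2 + 2*p + 1) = (p - 4)*(p + 1)*(p + 1)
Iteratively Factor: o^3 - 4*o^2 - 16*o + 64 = (o - 4)*(o^2 - 16) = (o - 4)^2*(o + 4)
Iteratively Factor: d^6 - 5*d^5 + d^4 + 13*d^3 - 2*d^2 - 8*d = (d)*(d^5 - 5*d^4 + d^3 + 13*d^2 - 2*d - 8) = d*(d + 1)*(d^4 - 6*d^3 + 7*d^2 + 6*d - 8) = d*(d - 2)*(d + 1)*(d^3 - 4*d^2 - d + 4) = d*(d - 4)*(d - 2)*(d + 1)*(d^2 - 1) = d*(d - 4)*(d - 2)*(d + 1)^2*(d - 1)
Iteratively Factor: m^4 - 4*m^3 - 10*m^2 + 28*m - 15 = (m - 1)*(m^3 - 3*m^2 - 13*m + 15) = (m - 1)*(m + 3)*(m^2 - 6*m + 5) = (m - 5)*(m - 1)*(m + 3)*(m - 1)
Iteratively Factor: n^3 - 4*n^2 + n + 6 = (n - 2)*(n^2 - 2*n - 3) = (n - 2)*(n + 1)*(n - 3)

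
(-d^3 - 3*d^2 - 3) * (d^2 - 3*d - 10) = -d^5 + 19*d^3 + 27*d^2 + 9*d + 30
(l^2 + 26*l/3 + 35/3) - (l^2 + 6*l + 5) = 8*l/3 + 20/3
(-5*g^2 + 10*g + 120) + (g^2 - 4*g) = -4*g^2 + 6*g + 120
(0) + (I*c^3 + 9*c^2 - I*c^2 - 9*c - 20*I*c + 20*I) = I*c^3 + 9*c^2 - I*c^2 - 9*c - 20*I*c + 20*I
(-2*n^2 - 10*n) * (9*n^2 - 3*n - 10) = -18*n^4 - 84*n^3 + 50*n^2 + 100*n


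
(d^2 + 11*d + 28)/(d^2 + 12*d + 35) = (d + 4)/(d + 5)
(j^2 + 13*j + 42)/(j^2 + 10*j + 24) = (j + 7)/(j + 4)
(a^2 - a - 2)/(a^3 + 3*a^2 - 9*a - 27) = (a^2 - a - 2)/(a^3 + 3*a^2 - 9*a - 27)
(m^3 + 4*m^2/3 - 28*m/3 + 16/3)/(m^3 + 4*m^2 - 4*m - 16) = (m - 2/3)/(m + 2)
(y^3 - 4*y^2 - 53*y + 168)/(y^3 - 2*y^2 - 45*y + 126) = (y - 8)/(y - 6)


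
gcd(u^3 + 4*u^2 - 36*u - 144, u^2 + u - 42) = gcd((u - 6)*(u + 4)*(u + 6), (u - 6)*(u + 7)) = u - 6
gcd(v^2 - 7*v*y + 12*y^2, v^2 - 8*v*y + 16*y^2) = -v + 4*y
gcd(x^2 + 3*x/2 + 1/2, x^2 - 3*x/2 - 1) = x + 1/2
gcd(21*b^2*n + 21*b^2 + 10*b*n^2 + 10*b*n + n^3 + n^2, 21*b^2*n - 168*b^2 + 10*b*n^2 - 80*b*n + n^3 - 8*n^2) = 21*b^2 + 10*b*n + n^2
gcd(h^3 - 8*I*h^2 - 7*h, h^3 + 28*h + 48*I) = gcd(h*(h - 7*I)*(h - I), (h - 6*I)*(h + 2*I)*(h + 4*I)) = 1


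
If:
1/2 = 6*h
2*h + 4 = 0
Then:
No Solution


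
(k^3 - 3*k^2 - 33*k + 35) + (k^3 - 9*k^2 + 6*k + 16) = 2*k^3 - 12*k^2 - 27*k + 51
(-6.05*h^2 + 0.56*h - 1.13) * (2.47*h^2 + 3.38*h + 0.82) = -14.9435*h^4 - 19.0658*h^3 - 5.8593*h^2 - 3.3602*h - 0.9266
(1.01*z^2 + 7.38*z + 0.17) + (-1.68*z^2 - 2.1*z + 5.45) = -0.67*z^2 + 5.28*z + 5.62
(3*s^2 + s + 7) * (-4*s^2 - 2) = -12*s^4 - 4*s^3 - 34*s^2 - 2*s - 14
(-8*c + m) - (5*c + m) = -13*c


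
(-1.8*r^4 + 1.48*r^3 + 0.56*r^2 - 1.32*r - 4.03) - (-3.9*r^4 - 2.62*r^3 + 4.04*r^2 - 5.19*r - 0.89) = 2.1*r^4 + 4.1*r^3 - 3.48*r^2 + 3.87*r - 3.14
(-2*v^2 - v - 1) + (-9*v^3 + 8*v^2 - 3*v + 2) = -9*v^3 + 6*v^2 - 4*v + 1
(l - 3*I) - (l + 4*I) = -7*I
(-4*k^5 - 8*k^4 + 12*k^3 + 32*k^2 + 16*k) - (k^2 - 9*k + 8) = -4*k^5 - 8*k^4 + 12*k^3 + 31*k^2 + 25*k - 8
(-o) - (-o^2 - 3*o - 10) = o^2 + 2*o + 10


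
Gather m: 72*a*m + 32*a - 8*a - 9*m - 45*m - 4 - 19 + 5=24*a + m*(72*a - 54) - 18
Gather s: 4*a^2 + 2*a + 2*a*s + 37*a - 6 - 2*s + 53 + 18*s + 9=4*a^2 + 39*a + s*(2*a + 16) + 56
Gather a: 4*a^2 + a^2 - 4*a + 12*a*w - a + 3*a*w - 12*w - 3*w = 5*a^2 + a*(15*w - 5) - 15*w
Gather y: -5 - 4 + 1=-8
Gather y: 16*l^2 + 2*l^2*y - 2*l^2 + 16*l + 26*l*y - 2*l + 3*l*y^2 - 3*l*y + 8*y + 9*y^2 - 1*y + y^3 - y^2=14*l^2 + 14*l + y^3 + y^2*(3*l + 8) + y*(2*l^2 + 23*l + 7)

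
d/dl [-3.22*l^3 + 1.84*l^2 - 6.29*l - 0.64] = -9.66*l^2 + 3.68*l - 6.29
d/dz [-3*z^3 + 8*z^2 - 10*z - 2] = -9*z^2 + 16*z - 10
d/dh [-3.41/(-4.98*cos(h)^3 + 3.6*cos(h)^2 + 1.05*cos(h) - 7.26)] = (50.9454*cos(h)^2 - 24.552*cos(h) - 3.5805)*sin(h)/(4.98*cos(h)^3 - 3.6*cos(h)^2 - 1.05*cos(h) + 7.26)^2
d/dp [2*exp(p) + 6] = 2*exp(p)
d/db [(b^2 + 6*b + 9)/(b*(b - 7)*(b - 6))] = (-b^4 - 12*b^3 + 93*b^2 + 234*b - 378)/(b^2*(b^4 - 26*b^3 + 253*b^2 - 1092*b + 1764))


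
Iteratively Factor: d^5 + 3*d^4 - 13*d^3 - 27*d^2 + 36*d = (d + 3)*(d^4 - 13*d^2 + 12*d) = (d + 3)*(d + 4)*(d^3 - 4*d^2 + 3*d) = d*(d + 3)*(d + 4)*(d^2 - 4*d + 3) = d*(d - 3)*(d + 3)*(d + 4)*(d - 1)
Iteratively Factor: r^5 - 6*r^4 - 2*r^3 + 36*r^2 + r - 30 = (r + 2)*(r^4 - 8*r^3 + 14*r^2 + 8*r - 15) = (r + 1)*(r + 2)*(r^3 - 9*r^2 + 23*r - 15) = (r - 5)*(r + 1)*(r + 2)*(r^2 - 4*r + 3) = (r - 5)*(r - 1)*(r + 1)*(r + 2)*(r - 3)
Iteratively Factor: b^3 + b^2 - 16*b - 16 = (b + 4)*(b^2 - 3*b - 4) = (b + 1)*(b + 4)*(b - 4)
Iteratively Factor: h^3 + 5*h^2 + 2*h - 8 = (h - 1)*(h^2 + 6*h + 8) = (h - 1)*(h + 4)*(h + 2)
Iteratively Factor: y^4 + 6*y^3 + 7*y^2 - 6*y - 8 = (y - 1)*(y^3 + 7*y^2 + 14*y + 8) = (y - 1)*(y + 1)*(y^2 + 6*y + 8) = (y - 1)*(y + 1)*(y + 4)*(y + 2)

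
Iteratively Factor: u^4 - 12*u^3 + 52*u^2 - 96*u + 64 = (u - 4)*(u^3 - 8*u^2 + 20*u - 16) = (u - 4)^2*(u^2 - 4*u + 4) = (u - 4)^2*(u - 2)*(u - 2)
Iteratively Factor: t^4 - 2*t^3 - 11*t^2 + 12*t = (t)*(t^3 - 2*t^2 - 11*t + 12) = t*(t + 3)*(t^2 - 5*t + 4) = t*(t - 4)*(t + 3)*(t - 1)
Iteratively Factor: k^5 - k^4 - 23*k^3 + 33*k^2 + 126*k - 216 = (k + 4)*(k^4 - 5*k^3 - 3*k^2 + 45*k - 54) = (k + 3)*(k + 4)*(k^3 - 8*k^2 + 21*k - 18) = (k - 3)*(k + 3)*(k + 4)*(k^2 - 5*k + 6) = (k - 3)*(k - 2)*(k + 3)*(k + 4)*(k - 3)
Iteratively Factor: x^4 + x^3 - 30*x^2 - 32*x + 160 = (x + 4)*(x^3 - 3*x^2 - 18*x + 40) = (x - 2)*(x + 4)*(x^2 - x - 20) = (x - 2)*(x + 4)^2*(x - 5)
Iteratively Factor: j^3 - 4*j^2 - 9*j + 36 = (j - 4)*(j^2 - 9) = (j - 4)*(j + 3)*(j - 3)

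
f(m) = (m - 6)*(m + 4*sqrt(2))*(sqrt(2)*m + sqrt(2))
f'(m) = sqrt(2)*(m - 6)*(m + 4*sqrt(2)) + (m - 6)*(sqrt(2)*m + sqrt(2)) + (m + 4*sqrt(2))*(sqrt(2)*m + sqrt(2)) = 3*sqrt(2)*m^2 - 10*sqrt(2)*m + 16*m - 40 - 6*sqrt(2)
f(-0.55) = -21.29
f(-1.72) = 30.95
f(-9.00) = -567.35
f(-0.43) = -27.09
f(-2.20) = 48.11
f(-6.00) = -29.12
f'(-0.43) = -48.50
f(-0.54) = -21.77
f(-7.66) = -257.72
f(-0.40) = -28.55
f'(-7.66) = 186.22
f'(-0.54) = -48.25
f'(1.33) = -38.51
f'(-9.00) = 278.45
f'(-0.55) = -48.22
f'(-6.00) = 93.10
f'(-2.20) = -32.04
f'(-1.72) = -39.13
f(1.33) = -107.52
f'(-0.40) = -48.55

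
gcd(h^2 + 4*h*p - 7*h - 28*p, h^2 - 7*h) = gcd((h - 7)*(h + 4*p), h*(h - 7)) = h - 7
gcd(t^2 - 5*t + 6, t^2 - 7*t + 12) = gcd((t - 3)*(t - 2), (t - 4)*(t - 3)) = t - 3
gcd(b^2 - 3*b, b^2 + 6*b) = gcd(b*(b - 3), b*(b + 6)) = b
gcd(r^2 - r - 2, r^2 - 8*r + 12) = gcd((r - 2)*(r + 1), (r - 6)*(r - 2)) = r - 2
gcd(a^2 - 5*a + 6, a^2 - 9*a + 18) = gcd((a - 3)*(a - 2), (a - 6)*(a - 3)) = a - 3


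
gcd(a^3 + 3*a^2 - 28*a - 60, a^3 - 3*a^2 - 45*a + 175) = a - 5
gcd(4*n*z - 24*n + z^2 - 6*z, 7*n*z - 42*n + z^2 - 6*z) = z - 6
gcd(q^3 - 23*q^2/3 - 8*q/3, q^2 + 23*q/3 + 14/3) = 1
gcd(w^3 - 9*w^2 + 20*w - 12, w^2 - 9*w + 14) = w - 2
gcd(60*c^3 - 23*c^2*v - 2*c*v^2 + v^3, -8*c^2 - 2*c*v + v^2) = -4*c + v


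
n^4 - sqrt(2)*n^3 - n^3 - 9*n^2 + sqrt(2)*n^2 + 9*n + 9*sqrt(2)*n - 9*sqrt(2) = (n - 3)*(n - 1)*(n + 3)*(n - sqrt(2))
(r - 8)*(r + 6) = r^2 - 2*r - 48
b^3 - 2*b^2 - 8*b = b*(b - 4)*(b + 2)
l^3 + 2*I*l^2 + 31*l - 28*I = (l - 4*I)*(l - I)*(l + 7*I)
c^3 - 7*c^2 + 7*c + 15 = (c - 5)*(c - 3)*(c + 1)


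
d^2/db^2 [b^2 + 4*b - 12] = 2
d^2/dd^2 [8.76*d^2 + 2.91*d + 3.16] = 17.5200000000000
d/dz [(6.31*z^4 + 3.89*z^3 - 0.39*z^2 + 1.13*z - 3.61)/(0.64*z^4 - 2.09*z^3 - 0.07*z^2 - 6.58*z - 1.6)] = (-15.6775*z^6 - 0.384199999999996*z^5 - 127.8164*z^4 - 77.6114*z^3 - 38.6614*z^2 + 0.7426*z - 25.5618)/(0.4096*z^8 - 2.6752*z^7 + 4.2785*z^6 - 8.1298*z^5 + 25.4613*z^4 + 7.6092*z^3 + 43.5204*z^2 + 21.056*z + 2.56)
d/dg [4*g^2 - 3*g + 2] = 8*g - 3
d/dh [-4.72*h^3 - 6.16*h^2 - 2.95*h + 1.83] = -14.16*h^2 - 12.32*h - 2.95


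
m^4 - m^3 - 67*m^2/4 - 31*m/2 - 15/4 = (m - 5)*(m + 1/2)^2*(m + 3)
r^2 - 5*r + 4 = (r - 4)*(r - 1)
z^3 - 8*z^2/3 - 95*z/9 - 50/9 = (z - 5)*(z + 2/3)*(z + 5/3)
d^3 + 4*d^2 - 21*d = d*(d - 3)*(d + 7)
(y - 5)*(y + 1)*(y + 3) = y^3 - y^2 - 17*y - 15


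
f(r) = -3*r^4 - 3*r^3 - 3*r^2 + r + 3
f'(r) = -12*r^3 - 9*r^2 - 6*r + 1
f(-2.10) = -42.89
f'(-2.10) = 85.04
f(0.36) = 2.78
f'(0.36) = -2.89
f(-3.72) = -462.30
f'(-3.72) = 516.52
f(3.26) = -468.40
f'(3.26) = -529.96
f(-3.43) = -329.90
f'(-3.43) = 399.94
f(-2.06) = -39.59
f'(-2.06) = 80.07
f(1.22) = -12.34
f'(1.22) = -41.51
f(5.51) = -3349.63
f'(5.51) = -2312.71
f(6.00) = -4635.00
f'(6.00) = -2951.00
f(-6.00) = -3351.00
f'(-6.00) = 2305.00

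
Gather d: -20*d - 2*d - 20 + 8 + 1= -22*d - 11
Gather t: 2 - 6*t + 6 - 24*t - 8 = -30*t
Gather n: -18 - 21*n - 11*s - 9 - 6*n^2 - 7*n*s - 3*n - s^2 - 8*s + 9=-6*n^2 + n*(-7*s - 24) - s^2 - 19*s - 18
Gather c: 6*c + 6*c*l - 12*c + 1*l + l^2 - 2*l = c*(6*l - 6) + l^2 - l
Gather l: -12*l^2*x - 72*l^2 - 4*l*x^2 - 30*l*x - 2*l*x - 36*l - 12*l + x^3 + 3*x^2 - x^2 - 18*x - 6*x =l^2*(-12*x - 72) + l*(-4*x^2 - 32*x - 48) + x^3 + 2*x^2 - 24*x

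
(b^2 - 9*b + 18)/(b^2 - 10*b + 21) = (b - 6)/(b - 7)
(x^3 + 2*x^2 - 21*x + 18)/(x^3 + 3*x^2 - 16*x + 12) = (x - 3)/(x - 2)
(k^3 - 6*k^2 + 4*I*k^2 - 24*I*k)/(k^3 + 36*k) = (k^2 + k*(-6 + 4*I) - 24*I)/(k^2 + 36)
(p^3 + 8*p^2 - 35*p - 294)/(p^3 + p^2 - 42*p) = (p + 7)/p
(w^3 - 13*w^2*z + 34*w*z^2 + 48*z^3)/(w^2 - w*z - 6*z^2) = (-w^3 + 13*w^2*z - 34*w*z^2 - 48*z^3)/(-w^2 + w*z + 6*z^2)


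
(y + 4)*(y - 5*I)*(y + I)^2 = y^4 + 4*y^3 - 3*I*y^3 + 9*y^2 - 12*I*y^2 + 36*y + 5*I*y + 20*I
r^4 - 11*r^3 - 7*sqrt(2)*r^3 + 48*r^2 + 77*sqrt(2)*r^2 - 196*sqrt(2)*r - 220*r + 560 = (r - 7)*(r - 4)*(r - 5*sqrt(2))*(r - 2*sqrt(2))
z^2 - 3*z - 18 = (z - 6)*(z + 3)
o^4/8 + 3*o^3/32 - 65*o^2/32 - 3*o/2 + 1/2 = (o/4 + 1)*(o/2 + 1/2)*(o - 4)*(o - 1/4)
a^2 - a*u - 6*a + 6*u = (a - 6)*(a - u)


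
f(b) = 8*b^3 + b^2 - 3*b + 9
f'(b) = 24*b^2 + 2*b - 3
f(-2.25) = -70.31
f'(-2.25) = 114.00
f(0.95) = 13.91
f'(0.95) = 20.56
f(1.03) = 15.71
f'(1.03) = 24.52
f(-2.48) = -99.43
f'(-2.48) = 139.65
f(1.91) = 62.66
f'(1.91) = 88.37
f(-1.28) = -2.30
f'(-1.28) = 33.76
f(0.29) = 8.41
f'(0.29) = -0.40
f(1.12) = 18.13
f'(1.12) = 29.35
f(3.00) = 225.00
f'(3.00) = 219.00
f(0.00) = 9.00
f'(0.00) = -3.00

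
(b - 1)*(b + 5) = b^2 + 4*b - 5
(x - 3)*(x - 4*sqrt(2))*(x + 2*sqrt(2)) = x^3 - 3*x^2 - 2*sqrt(2)*x^2 - 16*x + 6*sqrt(2)*x + 48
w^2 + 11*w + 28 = (w + 4)*(w + 7)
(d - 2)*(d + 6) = d^2 + 4*d - 12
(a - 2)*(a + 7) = a^2 + 5*a - 14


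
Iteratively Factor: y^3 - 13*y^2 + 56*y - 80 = (y - 4)*(y^2 - 9*y + 20) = (y - 5)*(y - 4)*(y - 4)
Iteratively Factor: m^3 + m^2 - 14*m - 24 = (m + 3)*(m^2 - 2*m - 8) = (m + 2)*(m + 3)*(m - 4)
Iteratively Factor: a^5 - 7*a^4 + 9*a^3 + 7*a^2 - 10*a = (a)*(a^4 - 7*a^3 + 9*a^2 + 7*a - 10) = a*(a - 2)*(a^3 - 5*a^2 - a + 5) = a*(a - 2)*(a + 1)*(a^2 - 6*a + 5) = a*(a - 2)*(a - 1)*(a + 1)*(a - 5)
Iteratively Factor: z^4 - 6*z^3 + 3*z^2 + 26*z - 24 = (z - 1)*(z^3 - 5*z^2 - 2*z + 24) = (z - 4)*(z - 1)*(z^2 - z - 6) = (z - 4)*(z - 3)*(z - 1)*(z + 2)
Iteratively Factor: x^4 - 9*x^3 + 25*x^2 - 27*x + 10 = (x - 1)*(x^3 - 8*x^2 + 17*x - 10) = (x - 2)*(x - 1)*(x^2 - 6*x + 5) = (x - 2)*(x - 1)^2*(x - 5)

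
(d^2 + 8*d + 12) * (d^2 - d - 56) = d^4 + 7*d^3 - 52*d^2 - 460*d - 672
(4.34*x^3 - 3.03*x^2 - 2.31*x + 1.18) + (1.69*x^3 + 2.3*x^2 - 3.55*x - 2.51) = 6.03*x^3 - 0.73*x^2 - 5.86*x - 1.33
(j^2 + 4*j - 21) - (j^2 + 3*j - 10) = j - 11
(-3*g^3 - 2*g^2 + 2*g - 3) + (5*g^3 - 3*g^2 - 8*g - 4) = 2*g^3 - 5*g^2 - 6*g - 7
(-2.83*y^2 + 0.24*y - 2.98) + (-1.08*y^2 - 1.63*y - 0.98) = -3.91*y^2 - 1.39*y - 3.96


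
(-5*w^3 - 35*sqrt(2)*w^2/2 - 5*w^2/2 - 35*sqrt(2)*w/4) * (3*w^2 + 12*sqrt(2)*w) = -15*w^5 - 225*sqrt(2)*w^4/2 - 15*w^4/2 - 420*w^3 - 225*sqrt(2)*w^3/4 - 210*w^2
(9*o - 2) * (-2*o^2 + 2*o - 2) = -18*o^3 + 22*o^2 - 22*o + 4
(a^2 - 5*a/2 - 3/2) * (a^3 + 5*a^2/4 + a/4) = a^5 - 5*a^4/4 - 35*a^3/8 - 5*a^2/2 - 3*a/8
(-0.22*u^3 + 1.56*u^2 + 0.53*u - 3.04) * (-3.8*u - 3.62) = 0.836*u^4 - 5.1316*u^3 - 7.6612*u^2 + 9.6334*u + 11.0048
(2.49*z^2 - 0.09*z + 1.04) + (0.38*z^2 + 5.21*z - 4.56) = 2.87*z^2 + 5.12*z - 3.52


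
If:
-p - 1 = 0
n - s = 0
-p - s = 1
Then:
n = 0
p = -1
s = 0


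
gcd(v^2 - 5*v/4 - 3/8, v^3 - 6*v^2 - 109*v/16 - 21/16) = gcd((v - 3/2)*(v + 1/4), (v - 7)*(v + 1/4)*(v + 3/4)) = v + 1/4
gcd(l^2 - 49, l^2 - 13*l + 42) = l - 7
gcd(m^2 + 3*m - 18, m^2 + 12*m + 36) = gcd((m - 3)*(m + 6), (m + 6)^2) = m + 6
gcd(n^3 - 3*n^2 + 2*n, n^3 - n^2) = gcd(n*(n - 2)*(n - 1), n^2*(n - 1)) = n^2 - n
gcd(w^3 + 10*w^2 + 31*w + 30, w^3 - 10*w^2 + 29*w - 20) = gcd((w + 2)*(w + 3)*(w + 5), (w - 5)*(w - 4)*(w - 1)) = 1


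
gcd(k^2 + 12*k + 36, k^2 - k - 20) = 1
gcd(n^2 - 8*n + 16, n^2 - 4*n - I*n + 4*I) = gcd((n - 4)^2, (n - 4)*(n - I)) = n - 4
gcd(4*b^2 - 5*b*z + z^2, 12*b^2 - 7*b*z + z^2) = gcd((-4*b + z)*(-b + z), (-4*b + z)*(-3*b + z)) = -4*b + z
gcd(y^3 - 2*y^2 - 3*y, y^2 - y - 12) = 1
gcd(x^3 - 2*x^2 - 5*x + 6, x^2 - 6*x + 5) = x - 1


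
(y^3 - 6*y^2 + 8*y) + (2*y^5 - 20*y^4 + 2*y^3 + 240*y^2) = 2*y^5 - 20*y^4 + 3*y^3 + 234*y^2 + 8*y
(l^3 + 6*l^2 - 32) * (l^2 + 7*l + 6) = l^5 + 13*l^4 + 48*l^3 + 4*l^2 - 224*l - 192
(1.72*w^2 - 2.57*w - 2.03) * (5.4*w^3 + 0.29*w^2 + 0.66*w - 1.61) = 9.288*w^5 - 13.3792*w^4 - 10.5721*w^3 - 5.0541*w^2 + 2.7979*w + 3.2683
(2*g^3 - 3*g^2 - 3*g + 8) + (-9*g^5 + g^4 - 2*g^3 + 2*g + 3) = -9*g^5 + g^4 - 3*g^2 - g + 11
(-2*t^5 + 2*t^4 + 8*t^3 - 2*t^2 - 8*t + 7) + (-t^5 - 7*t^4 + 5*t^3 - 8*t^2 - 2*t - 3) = -3*t^5 - 5*t^4 + 13*t^3 - 10*t^2 - 10*t + 4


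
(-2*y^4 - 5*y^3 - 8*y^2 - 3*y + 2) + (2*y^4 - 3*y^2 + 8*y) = -5*y^3 - 11*y^2 + 5*y + 2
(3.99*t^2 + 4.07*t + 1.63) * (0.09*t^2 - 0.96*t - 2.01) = 0.3591*t^4 - 3.4641*t^3 - 11.7804*t^2 - 9.7455*t - 3.2763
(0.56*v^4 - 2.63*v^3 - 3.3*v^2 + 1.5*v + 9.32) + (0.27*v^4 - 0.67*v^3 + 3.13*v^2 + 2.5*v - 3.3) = 0.83*v^4 - 3.3*v^3 - 0.17*v^2 + 4.0*v + 6.02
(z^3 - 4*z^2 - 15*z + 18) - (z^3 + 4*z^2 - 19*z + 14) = -8*z^2 + 4*z + 4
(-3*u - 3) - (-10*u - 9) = 7*u + 6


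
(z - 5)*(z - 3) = z^2 - 8*z + 15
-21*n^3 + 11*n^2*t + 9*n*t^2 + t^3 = (-n + t)*(3*n + t)*(7*n + t)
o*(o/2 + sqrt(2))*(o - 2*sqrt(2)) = o^3/2 - 4*o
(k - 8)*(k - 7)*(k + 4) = k^3 - 11*k^2 - 4*k + 224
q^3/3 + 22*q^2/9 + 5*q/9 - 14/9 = (q/3 + 1/3)*(q - 2/3)*(q + 7)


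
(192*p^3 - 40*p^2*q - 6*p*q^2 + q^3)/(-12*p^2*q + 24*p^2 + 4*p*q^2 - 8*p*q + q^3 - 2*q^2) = (-32*p^2 + 12*p*q - q^2)/(2*p*q - 4*p - q^2 + 2*q)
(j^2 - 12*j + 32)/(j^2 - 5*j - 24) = (j - 4)/(j + 3)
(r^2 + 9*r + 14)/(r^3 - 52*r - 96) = (r + 7)/(r^2 - 2*r - 48)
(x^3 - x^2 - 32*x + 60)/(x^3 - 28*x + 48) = (x - 5)/(x - 4)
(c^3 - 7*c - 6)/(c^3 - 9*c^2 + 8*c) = (c^3 - 7*c - 6)/(c*(c^2 - 9*c + 8))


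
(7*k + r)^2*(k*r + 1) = 49*k^3*r + 14*k^2*r^2 + 49*k^2 + k*r^3 + 14*k*r + r^2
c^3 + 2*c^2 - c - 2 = (c - 1)*(c + 1)*(c + 2)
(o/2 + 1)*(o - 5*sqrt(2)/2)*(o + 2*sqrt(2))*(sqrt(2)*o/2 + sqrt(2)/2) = sqrt(2)*o^4/4 - o^3/4 + 3*sqrt(2)*o^3/4 - 2*sqrt(2)*o^2 - 3*o^2/4 - 15*sqrt(2)*o/2 - o/2 - 5*sqrt(2)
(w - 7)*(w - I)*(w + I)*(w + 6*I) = w^4 - 7*w^3 + 6*I*w^3 + w^2 - 42*I*w^2 - 7*w + 6*I*w - 42*I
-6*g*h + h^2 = h*(-6*g + h)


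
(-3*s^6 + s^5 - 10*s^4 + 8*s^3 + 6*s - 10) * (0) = 0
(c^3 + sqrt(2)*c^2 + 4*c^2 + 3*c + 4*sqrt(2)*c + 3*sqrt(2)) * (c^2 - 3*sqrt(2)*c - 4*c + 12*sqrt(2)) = c^5 - 2*sqrt(2)*c^4 - 19*c^3 - 12*c^2 + 26*sqrt(2)*c^2 + 24*sqrt(2)*c + 78*c + 72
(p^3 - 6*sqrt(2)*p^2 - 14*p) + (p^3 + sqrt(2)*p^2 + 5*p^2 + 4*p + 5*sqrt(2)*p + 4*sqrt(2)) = 2*p^3 - 5*sqrt(2)*p^2 + 5*p^2 - 10*p + 5*sqrt(2)*p + 4*sqrt(2)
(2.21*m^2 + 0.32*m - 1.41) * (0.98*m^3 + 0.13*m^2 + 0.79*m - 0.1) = 2.1658*m^5 + 0.6009*m^4 + 0.4057*m^3 - 0.1515*m^2 - 1.1459*m + 0.141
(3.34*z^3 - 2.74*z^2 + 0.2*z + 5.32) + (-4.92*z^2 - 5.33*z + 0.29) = 3.34*z^3 - 7.66*z^2 - 5.13*z + 5.61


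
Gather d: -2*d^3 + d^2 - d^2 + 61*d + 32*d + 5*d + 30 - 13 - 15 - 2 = -2*d^3 + 98*d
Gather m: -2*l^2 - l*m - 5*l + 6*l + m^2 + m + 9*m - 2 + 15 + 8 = -2*l^2 + l + m^2 + m*(10 - l) + 21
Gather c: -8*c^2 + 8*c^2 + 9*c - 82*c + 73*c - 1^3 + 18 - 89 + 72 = 0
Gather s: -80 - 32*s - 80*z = -32*s - 80*z - 80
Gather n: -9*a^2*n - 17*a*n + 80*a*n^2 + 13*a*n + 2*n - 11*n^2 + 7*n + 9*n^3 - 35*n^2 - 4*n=9*n^3 + n^2*(80*a - 46) + n*(-9*a^2 - 4*a + 5)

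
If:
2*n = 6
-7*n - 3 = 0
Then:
No Solution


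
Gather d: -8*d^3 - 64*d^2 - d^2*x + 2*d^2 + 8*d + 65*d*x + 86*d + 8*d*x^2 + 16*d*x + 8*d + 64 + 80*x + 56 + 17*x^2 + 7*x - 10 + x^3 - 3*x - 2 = -8*d^3 + d^2*(-x - 62) + d*(8*x^2 + 81*x + 102) + x^3 + 17*x^2 + 84*x + 108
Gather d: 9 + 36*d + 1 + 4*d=40*d + 10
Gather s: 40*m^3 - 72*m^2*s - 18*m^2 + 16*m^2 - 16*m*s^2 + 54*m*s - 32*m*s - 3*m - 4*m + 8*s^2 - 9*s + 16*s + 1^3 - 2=40*m^3 - 2*m^2 - 7*m + s^2*(8 - 16*m) + s*(-72*m^2 + 22*m + 7) - 1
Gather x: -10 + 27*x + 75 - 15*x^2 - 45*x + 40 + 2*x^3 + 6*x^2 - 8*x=2*x^3 - 9*x^2 - 26*x + 105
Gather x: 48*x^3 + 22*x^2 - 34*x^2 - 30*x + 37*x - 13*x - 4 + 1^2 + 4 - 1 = 48*x^3 - 12*x^2 - 6*x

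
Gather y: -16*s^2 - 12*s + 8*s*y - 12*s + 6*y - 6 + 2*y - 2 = -16*s^2 - 24*s + y*(8*s + 8) - 8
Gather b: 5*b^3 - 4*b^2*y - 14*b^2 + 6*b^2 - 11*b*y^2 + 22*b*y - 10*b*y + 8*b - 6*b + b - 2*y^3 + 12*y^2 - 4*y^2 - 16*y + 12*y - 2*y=5*b^3 + b^2*(-4*y - 8) + b*(-11*y^2 + 12*y + 3) - 2*y^3 + 8*y^2 - 6*y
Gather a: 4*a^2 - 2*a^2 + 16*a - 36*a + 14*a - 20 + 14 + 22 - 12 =2*a^2 - 6*a + 4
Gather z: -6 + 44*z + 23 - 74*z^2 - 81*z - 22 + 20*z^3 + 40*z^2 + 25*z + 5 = 20*z^3 - 34*z^2 - 12*z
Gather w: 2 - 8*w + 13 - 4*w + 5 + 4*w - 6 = 14 - 8*w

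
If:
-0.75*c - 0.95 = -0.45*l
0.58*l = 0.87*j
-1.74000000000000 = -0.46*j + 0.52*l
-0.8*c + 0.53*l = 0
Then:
No Solution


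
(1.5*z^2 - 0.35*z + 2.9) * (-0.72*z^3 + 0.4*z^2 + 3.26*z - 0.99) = -1.08*z^5 + 0.852*z^4 + 2.662*z^3 - 1.466*z^2 + 9.8005*z - 2.871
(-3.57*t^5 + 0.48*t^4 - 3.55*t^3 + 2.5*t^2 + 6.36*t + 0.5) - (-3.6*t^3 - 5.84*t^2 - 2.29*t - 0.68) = -3.57*t^5 + 0.48*t^4 + 0.0500000000000003*t^3 + 8.34*t^2 + 8.65*t + 1.18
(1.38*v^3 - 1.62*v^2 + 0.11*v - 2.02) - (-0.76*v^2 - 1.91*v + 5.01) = 1.38*v^3 - 0.86*v^2 + 2.02*v - 7.03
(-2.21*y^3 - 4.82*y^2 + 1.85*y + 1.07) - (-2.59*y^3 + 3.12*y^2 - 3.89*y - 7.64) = 0.38*y^3 - 7.94*y^2 + 5.74*y + 8.71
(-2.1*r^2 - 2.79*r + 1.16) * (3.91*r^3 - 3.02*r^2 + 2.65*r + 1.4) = -8.211*r^5 - 4.5669*r^4 + 7.3964*r^3 - 13.8367*r^2 - 0.832*r + 1.624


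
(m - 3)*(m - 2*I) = m^2 - 3*m - 2*I*m + 6*I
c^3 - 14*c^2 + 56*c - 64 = (c - 8)*(c - 4)*(c - 2)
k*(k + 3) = k^2 + 3*k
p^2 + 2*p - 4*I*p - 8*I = (p + 2)*(p - 4*I)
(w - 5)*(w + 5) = w^2 - 25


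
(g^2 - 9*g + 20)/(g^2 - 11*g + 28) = (g - 5)/(g - 7)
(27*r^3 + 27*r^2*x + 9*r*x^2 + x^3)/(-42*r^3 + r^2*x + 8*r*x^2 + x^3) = (9*r^2 + 6*r*x + x^2)/(-14*r^2 + 5*r*x + x^2)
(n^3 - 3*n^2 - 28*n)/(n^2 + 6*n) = (n^2 - 3*n - 28)/(n + 6)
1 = 1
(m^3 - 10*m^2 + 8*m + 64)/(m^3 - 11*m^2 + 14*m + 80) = (m - 4)/(m - 5)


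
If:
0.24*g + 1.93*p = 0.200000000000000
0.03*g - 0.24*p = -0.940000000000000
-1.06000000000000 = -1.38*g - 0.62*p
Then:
No Solution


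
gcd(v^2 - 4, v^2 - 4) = v^2 - 4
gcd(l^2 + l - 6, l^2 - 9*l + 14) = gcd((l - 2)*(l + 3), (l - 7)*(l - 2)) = l - 2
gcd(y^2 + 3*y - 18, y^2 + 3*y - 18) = y^2 + 3*y - 18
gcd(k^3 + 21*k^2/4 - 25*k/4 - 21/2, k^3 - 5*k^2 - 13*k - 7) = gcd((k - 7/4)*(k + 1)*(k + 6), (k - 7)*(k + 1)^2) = k + 1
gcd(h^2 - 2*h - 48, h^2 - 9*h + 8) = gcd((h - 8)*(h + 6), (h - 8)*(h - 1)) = h - 8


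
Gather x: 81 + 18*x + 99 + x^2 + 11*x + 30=x^2 + 29*x + 210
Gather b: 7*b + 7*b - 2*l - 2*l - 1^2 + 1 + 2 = 14*b - 4*l + 2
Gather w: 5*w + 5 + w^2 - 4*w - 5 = w^2 + w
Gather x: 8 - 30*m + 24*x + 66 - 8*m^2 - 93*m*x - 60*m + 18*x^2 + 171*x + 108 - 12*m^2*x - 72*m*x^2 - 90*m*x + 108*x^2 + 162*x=-8*m^2 - 90*m + x^2*(126 - 72*m) + x*(-12*m^2 - 183*m + 357) + 182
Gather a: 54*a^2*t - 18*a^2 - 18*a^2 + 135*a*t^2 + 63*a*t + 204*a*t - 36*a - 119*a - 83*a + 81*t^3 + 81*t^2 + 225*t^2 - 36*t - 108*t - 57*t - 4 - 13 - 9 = a^2*(54*t - 36) + a*(135*t^2 + 267*t - 238) + 81*t^3 + 306*t^2 - 201*t - 26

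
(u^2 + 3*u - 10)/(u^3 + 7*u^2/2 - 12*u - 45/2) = 2*(u - 2)/(2*u^2 - 3*u - 9)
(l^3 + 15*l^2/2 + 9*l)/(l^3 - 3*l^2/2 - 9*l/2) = (l + 6)/(l - 3)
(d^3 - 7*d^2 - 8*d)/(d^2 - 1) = d*(d - 8)/(d - 1)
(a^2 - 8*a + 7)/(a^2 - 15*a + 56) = (a - 1)/(a - 8)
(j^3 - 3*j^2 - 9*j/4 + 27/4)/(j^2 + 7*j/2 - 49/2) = (4*j^3 - 12*j^2 - 9*j + 27)/(2*(2*j^2 + 7*j - 49))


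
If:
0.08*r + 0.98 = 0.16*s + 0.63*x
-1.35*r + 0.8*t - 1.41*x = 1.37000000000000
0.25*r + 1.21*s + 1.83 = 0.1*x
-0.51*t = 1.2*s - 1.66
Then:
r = 0.90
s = -1.53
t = 6.85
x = 2.06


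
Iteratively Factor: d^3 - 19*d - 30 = (d + 2)*(d^2 - 2*d - 15) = (d + 2)*(d + 3)*(d - 5)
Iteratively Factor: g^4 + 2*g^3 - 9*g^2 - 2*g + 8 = (g + 4)*(g^3 - 2*g^2 - g + 2) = (g - 1)*(g + 4)*(g^2 - g - 2) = (g - 1)*(g + 1)*(g + 4)*(g - 2)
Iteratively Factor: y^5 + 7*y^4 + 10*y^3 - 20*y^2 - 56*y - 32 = (y + 4)*(y^4 + 3*y^3 - 2*y^2 - 12*y - 8) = (y + 1)*(y + 4)*(y^3 + 2*y^2 - 4*y - 8) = (y + 1)*(y + 2)*(y + 4)*(y^2 - 4) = (y + 1)*(y + 2)^2*(y + 4)*(y - 2)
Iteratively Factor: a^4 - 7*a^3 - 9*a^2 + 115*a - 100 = (a - 5)*(a^3 - 2*a^2 - 19*a + 20) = (a - 5)*(a + 4)*(a^2 - 6*a + 5) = (a - 5)^2*(a + 4)*(a - 1)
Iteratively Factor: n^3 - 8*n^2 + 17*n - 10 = (n - 5)*(n^2 - 3*n + 2) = (n - 5)*(n - 2)*(n - 1)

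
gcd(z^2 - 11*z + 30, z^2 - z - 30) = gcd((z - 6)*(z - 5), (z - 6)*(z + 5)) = z - 6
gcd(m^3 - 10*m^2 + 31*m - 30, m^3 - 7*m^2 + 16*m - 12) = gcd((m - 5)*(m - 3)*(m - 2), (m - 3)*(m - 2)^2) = m^2 - 5*m + 6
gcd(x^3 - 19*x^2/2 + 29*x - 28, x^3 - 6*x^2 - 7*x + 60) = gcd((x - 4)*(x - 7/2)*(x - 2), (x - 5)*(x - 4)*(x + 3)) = x - 4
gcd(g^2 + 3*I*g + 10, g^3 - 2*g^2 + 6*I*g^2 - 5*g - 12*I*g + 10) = g + 5*I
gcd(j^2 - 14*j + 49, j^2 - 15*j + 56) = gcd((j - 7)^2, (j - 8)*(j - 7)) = j - 7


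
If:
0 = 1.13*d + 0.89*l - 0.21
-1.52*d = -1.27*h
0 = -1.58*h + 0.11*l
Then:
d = 0.01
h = 0.02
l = 0.22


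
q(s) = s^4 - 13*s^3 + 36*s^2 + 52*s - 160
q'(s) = 4*s^3 - 39*s^2 + 72*s + 52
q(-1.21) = -145.04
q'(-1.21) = -99.31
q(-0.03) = -161.53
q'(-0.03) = 49.80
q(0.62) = -116.87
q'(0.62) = 82.60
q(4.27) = 38.75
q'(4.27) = -40.23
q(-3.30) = 646.21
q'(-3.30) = -754.06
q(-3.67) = 958.05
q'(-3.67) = -935.25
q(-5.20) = 3102.11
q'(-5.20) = -1939.39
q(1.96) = -2.91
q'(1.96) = 73.42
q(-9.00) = 18326.00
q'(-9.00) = -6671.00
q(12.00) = 3920.00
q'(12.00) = 2212.00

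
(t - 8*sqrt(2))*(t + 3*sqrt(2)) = t^2 - 5*sqrt(2)*t - 48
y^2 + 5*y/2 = y*(y + 5/2)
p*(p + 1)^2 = p^3 + 2*p^2 + p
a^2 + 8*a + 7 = (a + 1)*(a + 7)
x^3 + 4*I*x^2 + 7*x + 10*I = (x - 2*I)*(x + I)*(x + 5*I)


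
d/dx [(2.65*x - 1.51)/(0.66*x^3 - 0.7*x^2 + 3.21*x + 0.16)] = (-3.498*x^3 + 4.8448*x^2 - 2.114*x + 5.2711)/(0.4356*x^6 - 0.924*x^5 + 4.7272*x^4 - 4.2828*x^3 + 10.0801*x^2 + 1.0272*x + 0.0256)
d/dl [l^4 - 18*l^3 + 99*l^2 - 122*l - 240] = 4*l^3 - 54*l^2 + 198*l - 122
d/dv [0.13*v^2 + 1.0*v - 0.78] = 0.26*v + 1.0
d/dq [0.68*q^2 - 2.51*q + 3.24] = 1.36*q - 2.51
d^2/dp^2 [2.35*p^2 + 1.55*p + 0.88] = 4.70000000000000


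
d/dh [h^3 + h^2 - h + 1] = 3*h^2 + 2*h - 1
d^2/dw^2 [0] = 0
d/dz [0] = 0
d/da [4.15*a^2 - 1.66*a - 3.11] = 8.3*a - 1.66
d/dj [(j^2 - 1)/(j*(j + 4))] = 2*(2*j^2 + j + 2)/(j^2*(j^2 + 8*j + 16))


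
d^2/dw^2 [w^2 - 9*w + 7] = 2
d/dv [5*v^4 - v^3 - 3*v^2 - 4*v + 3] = 20*v^3 - 3*v^2 - 6*v - 4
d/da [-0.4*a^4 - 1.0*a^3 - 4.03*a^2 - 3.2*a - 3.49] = -1.6*a^3 - 3.0*a^2 - 8.06*a - 3.2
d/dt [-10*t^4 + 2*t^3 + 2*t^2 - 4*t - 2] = -40*t^3 + 6*t^2 + 4*t - 4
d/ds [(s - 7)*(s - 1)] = 2*s - 8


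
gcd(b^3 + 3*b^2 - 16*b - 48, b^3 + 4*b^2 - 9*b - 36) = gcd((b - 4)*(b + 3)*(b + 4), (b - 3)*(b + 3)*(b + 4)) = b^2 + 7*b + 12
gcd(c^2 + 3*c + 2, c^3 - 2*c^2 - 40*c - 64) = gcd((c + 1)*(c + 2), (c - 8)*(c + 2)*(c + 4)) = c + 2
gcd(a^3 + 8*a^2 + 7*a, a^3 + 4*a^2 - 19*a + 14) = a + 7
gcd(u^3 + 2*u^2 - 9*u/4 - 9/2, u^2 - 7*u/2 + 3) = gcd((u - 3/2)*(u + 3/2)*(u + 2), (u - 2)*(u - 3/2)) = u - 3/2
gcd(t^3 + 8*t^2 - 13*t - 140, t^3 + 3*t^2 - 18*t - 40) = t^2 + t - 20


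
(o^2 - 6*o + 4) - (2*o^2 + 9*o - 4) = -o^2 - 15*o + 8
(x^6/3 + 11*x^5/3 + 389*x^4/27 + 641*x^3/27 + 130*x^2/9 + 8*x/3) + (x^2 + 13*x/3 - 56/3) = x^6/3 + 11*x^5/3 + 389*x^4/27 + 641*x^3/27 + 139*x^2/9 + 7*x - 56/3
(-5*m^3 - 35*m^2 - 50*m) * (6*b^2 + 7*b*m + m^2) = -30*b^2*m^3 - 210*b^2*m^2 - 300*b^2*m - 35*b*m^4 - 245*b*m^3 - 350*b*m^2 - 5*m^5 - 35*m^4 - 50*m^3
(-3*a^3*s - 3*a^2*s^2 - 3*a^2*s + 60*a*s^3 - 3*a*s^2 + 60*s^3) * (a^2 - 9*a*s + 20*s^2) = -3*a^5*s + 24*a^4*s^2 - 3*a^4*s + 27*a^3*s^3 + 24*a^3*s^2 - 600*a^2*s^4 + 27*a^2*s^3 + 1200*a*s^5 - 600*a*s^4 + 1200*s^5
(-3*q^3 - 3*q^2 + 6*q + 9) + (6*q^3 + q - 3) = 3*q^3 - 3*q^2 + 7*q + 6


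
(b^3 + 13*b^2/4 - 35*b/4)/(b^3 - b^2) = (4*b^2 + 13*b - 35)/(4*b*(b - 1))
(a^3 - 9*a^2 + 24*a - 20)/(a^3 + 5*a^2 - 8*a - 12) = (a^2 - 7*a + 10)/(a^2 + 7*a + 6)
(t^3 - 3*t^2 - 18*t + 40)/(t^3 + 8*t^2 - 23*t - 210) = (t^2 + 2*t - 8)/(t^2 + 13*t + 42)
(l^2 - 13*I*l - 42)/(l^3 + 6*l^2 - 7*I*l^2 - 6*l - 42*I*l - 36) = (l - 7*I)/(l^2 + l*(6 - I) - 6*I)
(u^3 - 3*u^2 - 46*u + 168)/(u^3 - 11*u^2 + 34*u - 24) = (u + 7)/(u - 1)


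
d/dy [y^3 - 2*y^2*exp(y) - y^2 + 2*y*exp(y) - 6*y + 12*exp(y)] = -2*y^2*exp(y) + 3*y^2 - 2*y*exp(y) - 2*y + 14*exp(y) - 6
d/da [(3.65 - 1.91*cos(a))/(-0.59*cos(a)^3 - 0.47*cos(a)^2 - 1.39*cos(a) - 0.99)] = (2.2538*cos(a)^3 - 5.5628*cos(a)^2 - 3.431*cos(a) - 6.9644)*sin(a)/(0.3481*cos(a)^6 + 0.5546*cos(a)^5 + 1.8611*cos(a)^4 + 2.4748*cos(a)^3 + 2.8627*cos(a)^2 + 2.7522*cos(a) + 0.9801)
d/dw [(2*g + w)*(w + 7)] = 2*g + 2*w + 7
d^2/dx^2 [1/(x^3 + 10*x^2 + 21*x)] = 2*(-x*(3*x + 10)*(x^2 + 10*x + 21) + (3*x^2 + 20*x + 21)^2)/(x^3*(x^2 + 10*x + 21)^3)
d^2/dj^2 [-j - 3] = 0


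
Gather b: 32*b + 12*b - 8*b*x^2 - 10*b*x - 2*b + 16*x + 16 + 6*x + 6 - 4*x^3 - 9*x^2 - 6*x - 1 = b*(-8*x^2 - 10*x + 42) - 4*x^3 - 9*x^2 + 16*x + 21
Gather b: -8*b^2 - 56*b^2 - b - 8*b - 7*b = -64*b^2 - 16*b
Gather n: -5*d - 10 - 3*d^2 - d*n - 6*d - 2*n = -3*d^2 - 11*d + n*(-d - 2) - 10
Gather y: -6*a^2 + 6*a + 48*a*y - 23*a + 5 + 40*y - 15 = -6*a^2 - 17*a + y*(48*a + 40) - 10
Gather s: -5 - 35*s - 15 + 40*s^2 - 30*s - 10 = 40*s^2 - 65*s - 30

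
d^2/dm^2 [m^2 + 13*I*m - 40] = 2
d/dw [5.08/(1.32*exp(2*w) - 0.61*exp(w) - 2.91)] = (3.0988 - 13.4112*exp(w))*exp(w)/(-1.32*exp(2*w) + 0.61*exp(w) + 2.91)^2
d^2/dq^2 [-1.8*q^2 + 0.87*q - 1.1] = -3.60000000000000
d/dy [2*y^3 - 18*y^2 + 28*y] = 6*y^2 - 36*y + 28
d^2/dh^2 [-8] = 0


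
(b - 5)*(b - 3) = b^2 - 8*b + 15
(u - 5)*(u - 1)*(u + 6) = u^3 - 31*u + 30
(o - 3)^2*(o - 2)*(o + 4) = o^4 - 4*o^3 - 11*o^2 + 66*o - 72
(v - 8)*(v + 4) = v^2 - 4*v - 32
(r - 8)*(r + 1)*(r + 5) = r^3 - 2*r^2 - 43*r - 40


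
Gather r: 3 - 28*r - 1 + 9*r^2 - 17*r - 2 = 9*r^2 - 45*r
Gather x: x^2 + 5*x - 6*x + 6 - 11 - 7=x^2 - x - 12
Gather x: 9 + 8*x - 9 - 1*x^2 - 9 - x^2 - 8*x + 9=-2*x^2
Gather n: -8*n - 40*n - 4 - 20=-48*n - 24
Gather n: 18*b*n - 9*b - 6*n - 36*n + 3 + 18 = -9*b + n*(18*b - 42) + 21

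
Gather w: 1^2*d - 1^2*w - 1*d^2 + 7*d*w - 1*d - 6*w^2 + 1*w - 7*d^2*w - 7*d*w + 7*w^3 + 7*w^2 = -7*d^2*w - d^2 + 7*w^3 + w^2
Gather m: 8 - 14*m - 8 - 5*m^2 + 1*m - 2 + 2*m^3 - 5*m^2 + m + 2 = 2*m^3 - 10*m^2 - 12*m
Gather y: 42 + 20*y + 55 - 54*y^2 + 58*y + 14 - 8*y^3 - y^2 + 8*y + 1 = -8*y^3 - 55*y^2 + 86*y + 112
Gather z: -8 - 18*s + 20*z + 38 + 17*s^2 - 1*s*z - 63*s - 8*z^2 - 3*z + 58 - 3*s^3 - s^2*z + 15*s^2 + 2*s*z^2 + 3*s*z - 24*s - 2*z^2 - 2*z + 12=-3*s^3 + 32*s^2 - 105*s + z^2*(2*s - 10) + z*(-s^2 + 2*s + 15) + 100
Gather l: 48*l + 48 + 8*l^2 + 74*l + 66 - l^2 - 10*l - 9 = 7*l^2 + 112*l + 105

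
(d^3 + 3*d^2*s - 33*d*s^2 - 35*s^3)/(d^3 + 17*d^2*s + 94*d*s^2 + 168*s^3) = (d^2 - 4*d*s - 5*s^2)/(d^2 + 10*d*s + 24*s^2)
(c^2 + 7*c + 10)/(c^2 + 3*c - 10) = (c + 2)/(c - 2)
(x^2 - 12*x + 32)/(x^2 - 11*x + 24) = (x - 4)/(x - 3)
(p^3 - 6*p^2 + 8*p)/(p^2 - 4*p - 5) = p*(-p^2 + 6*p - 8)/(-p^2 + 4*p + 5)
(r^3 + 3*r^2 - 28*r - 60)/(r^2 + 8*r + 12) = r - 5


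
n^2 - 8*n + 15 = (n - 5)*(n - 3)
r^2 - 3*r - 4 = (r - 4)*(r + 1)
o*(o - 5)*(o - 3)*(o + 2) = o^4 - 6*o^3 - o^2 + 30*o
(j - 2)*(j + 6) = j^2 + 4*j - 12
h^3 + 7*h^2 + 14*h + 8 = (h + 1)*(h + 2)*(h + 4)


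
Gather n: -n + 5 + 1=6 - n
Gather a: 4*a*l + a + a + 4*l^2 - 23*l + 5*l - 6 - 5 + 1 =a*(4*l + 2) + 4*l^2 - 18*l - 10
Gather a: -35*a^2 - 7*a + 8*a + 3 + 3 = -35*a^2 + a + 6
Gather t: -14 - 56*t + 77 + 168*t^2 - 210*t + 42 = 168*t^2 - 266*t + 105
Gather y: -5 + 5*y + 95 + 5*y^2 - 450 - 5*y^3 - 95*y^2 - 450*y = -5*y^3 - 90*y^2 - 445*y - 360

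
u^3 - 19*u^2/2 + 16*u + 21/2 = (u - 7)*(u - 3)*(u + 1/2)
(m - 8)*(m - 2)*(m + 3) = m^3 - 7*m^2 - 14*m + 48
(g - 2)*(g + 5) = g^2 + 3*g - 10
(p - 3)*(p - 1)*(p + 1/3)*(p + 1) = p^4 - 8*p^3/3 - 2*p^2 + 8*p/3 + 1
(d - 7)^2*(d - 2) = d^3 - 16*d^2 + 77*d - 98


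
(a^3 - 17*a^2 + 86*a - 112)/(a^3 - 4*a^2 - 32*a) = (a^2 - 9*a + 14)/(a*(a + 4))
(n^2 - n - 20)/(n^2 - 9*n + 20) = (n + 4)/(n - 4)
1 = 1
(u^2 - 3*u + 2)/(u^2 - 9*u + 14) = (u - 1)/(u - 7)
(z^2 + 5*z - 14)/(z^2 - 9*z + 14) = (z + 7)/(z - 7)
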